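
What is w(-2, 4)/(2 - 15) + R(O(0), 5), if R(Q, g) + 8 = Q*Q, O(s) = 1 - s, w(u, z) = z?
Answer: -95/13 ≈ -7.3077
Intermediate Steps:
R(Q, g) = -8 + Q² (R(Q, g) = -8 + Q*Q = -8 + Q²)
w(-2, 4)/(2 - 15) + R(O(0), 5) = 4/(2 - 15) + (-8 + (1 - 1*0)²) = 4/(-13) + (-8 + (1 + 0)²) = 4*(-1/13) + (-8 + 1²) = -4/13 + (-8 + 1) = -4/13 - 7 = -95/13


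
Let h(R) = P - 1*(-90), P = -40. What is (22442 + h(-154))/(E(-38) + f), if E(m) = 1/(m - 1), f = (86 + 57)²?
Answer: 438594/398755 ≈ 1.0999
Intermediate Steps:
h(R) = 50 (h(R) = -40 - 1*(-90) = -40 + 90 = 50)
f = 20449 (f = 143² = 20449)
E(m) = 1/(-1 + m)
(22442 + h(-154))/(E(-38) + f) = (22442 + 50)/(1/(-1 - 38) + 20449) = 22492/(1/(-39) + 20449) = 22492/(-1/39 + 20449) = 22492/(797510/39) = 22492*(39/797510) = 438594/398755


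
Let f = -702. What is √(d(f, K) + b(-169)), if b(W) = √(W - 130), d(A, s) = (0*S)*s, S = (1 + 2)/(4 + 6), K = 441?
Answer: 299^(¼)*√I ≈ 2.9404 + 2.9404*I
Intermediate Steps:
S = 3/10 ≈ 0.30000
d(A, s) = 0 (d(A, s) = (0*(3/10))*s = 0*s = 0)
b(W) = √(-130 + W)
√(d(f, K) + b(-169)) = √(0 + √(-130 - 169)) = √(0 + √(-299)) = √(0 + I*√299) = √(I*√299) = 299^(¼)*√I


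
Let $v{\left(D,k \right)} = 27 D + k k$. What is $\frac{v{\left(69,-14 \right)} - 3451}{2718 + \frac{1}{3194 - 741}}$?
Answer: $- \frac{3414576}{6667255} \approx -0.51214$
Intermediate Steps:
$v{\left(D,k \right)} = k^{2} + 27 D$ ($v{\left(D,k \right)} = 27 D + k^{2} = k^{2} + 27 D$)
$\frac{v{\left(69,-14 \right)} - 3451}{2718 + \frac{1}{3194 - 741}} = \frac{\left(\left(-14\right)^{2} + 27 \cdot 69\right) - 3451}{2718 + \frac{1}{3194 - 741}} = \frac{\left(196 + 1863\right) - 3451}{2718 + \frac{1}{2453}} = \frac{2059 - 3451}{2718 + \frac{1}{2453}} = - \frac{1392}{\frac{6667255}{2453}} = \left(-1392\right) \frac{2453}{6667255} = - \frac{3414576}{6667255}$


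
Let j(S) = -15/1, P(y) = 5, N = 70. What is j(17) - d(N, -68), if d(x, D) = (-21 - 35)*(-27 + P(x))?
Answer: -1247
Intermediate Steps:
j(S) = -15 (j(S) = -15*1 = -15)
d(x, D) = 1232 (d(x, D) = (-21 - 35)*(-27 + 5) = -56*(-22) = 1232)
j(17) - d(N, -68) = -15 - 1*1232 = -15 - 1232 = -1247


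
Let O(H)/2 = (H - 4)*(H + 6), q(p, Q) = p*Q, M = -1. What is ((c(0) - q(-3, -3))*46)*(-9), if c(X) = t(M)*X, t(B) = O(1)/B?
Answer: 3726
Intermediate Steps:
q(p, Q) = Q*p
O(H) = 2*(-4 + H)*(6 + H) (O(H) = 2*((H - 4)*(H + 6)) = 2*((-4 + H)*(6 + H)) = 2*(-4 + H)*(6 + H))
t(B) = -42/B (t(B) = (-48 + 2*1**2 + 4*1)/B = (-48 + 2*1 + 4)/B = (-48 + 2 + 4)/B = -42/B)
c(X) = 42*X (c(X) = (-42/(-1))*X = (-42*(-1))*X = 42*X)
((c(0) - q(-3, -3))*46)*(-9) = ((42*0 - (-3)*(-3))*46)*(-9) = ((0 - 1*9)*46)*(-9) = ((0 - 9)*46)*(-9) = -9*46*(-9) = -414*(-9) = 3726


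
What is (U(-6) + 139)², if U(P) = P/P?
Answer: 19600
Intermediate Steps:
U(P) = 1
(U(-6) + 139)² = (1 + 139)² = 140² = 19600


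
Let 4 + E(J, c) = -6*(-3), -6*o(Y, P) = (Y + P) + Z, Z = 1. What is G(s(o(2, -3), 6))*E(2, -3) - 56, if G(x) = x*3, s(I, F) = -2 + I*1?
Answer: -140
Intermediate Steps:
o(Y, P) = -⅙ - P/6 - Y/6 (o(Y, P) = -((Y + P) + 1)/6 = -((P + Y) + 1)/6 = -(1 + P + Y)/6 = -⅙ - P/6 - Y/6)
s(I, F) = -2 + I
E(J, c) = 14 (E(J, c) = -4 - 6*(-3) = -4 + 18 = 14)
G(x) = 3*x
G(s(o(2, -3), 6))*E(2, -3) - 56 = (3*(-2 + (-⅙ - ⅙*(-3) - ⅙*2)))*14 - 56 = (3*(-2 + (-⅙ + ½ - ⅓)))*14 - 56 = (3*(-2 + 0))*14 - 56 = (3*(-2))*14 - 56 = -6*14 - 56 = -84 - 56 = -140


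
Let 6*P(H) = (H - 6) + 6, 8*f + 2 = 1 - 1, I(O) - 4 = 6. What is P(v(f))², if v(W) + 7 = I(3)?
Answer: ¼ ≈ 0.25000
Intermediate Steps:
I(O) = 10 (I(O) = 4 + 6 = 10)
f = -¼ (f = -¼ + (1 - 1)/8 = -¼ + (⅛)*0 = -¼ + 0 = -¼ ≈ -0.25000)
v(W) = 3 (v(W) = -7 + 10 = 3)
P(H) = H/6 (P(H) = ((H - 6) + 6)/6 = ((-6 + H) + 6)/6 = H/6)
P(v(f))² = ((⅙)*3)² = (½)² = ¼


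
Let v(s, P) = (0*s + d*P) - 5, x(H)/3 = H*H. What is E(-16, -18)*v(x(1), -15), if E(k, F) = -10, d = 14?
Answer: 2150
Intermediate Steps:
x(H) = 3*H² (x(H) = 3*(H*H) = 3*H²)
v(s, P) = -5 + 14*P (v(s, P) = (0*s + 14*P) - 5 = (0 + 14*P) - 5 = 14*P - 5 = -5 + 14*P)
E(-16, -18)*v(x(1), -15) = -10*(-5 + 14*(-15)) = -10*(-5 - 210) = -10*(-215) = 2150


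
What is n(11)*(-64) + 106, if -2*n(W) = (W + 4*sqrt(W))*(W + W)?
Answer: 7850 + 2816*sqrt(11) ≈ 17190.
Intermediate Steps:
n(W) = -W*(W + 4*sqrt(W)) (n(W) = -(W + 4*sqrt(W))*(W + W)/2 = -(W + 4*sqrt(W))*2*W/2 = -W*(W + 4*sqrt(W)))
n(11)*(-64) + 106 = (-1*11**2 - 44*sqrt(11))*(-64) + 106 = (-1*121 - 44*sqrt(11))*(-64) + 106 = (-121 - 44*sqrt(11))*(-64) + 106 = (7744 + 2816*sqrt(11)) + 106 = 7850 + 2816*sqrt(11)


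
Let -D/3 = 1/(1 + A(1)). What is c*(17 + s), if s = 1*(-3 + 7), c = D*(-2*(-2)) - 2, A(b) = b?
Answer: -168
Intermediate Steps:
D = -3/2 (D = -3/(1 + 1) = -3/2 ≈ -1.5000)
c = -8 (c = -(-3)*(-2) - 2 = -3/2*4 - 2 = -6 - 2 = -8)
s = 4 (s = 1*4 = 4)
c*(17 + s) = -8*(17 + 4) = -8*21 = -168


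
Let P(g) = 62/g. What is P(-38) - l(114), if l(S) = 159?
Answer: -3052/19 ≈ -160.63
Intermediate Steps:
P(-38) - l(114) = 62/(-38) - 1*159 = 62*(-1/38) - 159 = -31/19 - 159 = -3052/19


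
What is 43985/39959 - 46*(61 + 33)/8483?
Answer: 200342039/338972197 ≈ 0.59103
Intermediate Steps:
43985/39959 - 46*(61 + 33)/8483 = 43985*(1/39959) - 46*94*(1/8483) = 43985/39959 - 4324*1/8483 = 43985/39959 - 4324/8483 = 200342039/338972197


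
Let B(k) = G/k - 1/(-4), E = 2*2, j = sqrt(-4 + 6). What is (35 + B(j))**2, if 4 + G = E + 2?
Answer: 19913/16 + 141*sqrt(2)/2 ≈ 1344.3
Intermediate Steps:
j = sqrt(2) ≈ 1.4142
E = 4
G = 2 (G = -4 + (4 + 2) = -4 + 6 = 2)
B(k) = 1/4 + 2/k (B(k) = 2/k - 1/(-4) = 2/k - 1*(-1/4) = 2/k + 1/4 = 1/4 + 2/k)
(35 + B(j))**2 = (35 + (8 + sqrt(2))/(4*(sqrt(2))))**2 = (35 + (sqrt(2)/2)*(8 + sqrt(2))/4)**2 = (35 + sqrt(2)*(8 + sqrt(2))/8)**2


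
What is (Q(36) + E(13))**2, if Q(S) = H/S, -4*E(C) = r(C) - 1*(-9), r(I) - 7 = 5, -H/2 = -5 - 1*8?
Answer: 26569/1296 ≈ 20.501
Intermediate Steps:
H = 26 (H = -2*(-5 - 1*8) = -2*(-5 - 8) = -2*(-13) = 26)
r(I) = 12 (r(I) = 7 + 5 = 12)
E(C) = -21/4 (E(C) = -(12 - 1*(-9))/4 = -(12 + 9)/4 = -1/4*21 = -21/4)
Q(S) = 26/S
(Q(36) + E(13))**2 = (26/36 - 21/4)**2 = (26*(1/36) - 21/4)**2 = (13/18 - 21/4)**2 = (-163/36)**2 = 26569/1296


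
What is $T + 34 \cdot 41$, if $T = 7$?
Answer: $1401$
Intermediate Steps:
$T + 34 \cdot 41 = 7 + 34 \cdot 41 = 7 + 1394 = 1401$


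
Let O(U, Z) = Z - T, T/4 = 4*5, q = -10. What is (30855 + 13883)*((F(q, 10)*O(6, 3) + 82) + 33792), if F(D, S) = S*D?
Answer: 1859937612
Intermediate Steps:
T = 80 (T = 4*(4*5) = 4*20 = 80)
O(U, Z) = -80 + Z (O(U, Z) = Z - 1*80 = Z - 80 = -80 + Z)
F(D, S) = D*S
(30855 + 13883)*((F(q, 10)*O(6, 3) + 82) + 33792) = (30855 + 13883)*(((-10*10)*(-80 + 3) + 82) + 33792) = 44738*((-100*(-77) + 82) + 33792) = 44738*((7700 + 82) + 33792) = 44738*(7782 + 33792) = 44738*41574 = 1859937612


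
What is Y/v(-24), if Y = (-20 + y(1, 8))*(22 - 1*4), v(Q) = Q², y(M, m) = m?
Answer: -3/8 ≈ -0.37500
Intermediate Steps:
Y = -216 (Y = (-20 + 8)*(22 - 1*4) = -12*(22 - 4) = -12*18 = -216)
Y/v(-24) = -216/((-24)²) = -216/576 = -216*1/576 = -3/8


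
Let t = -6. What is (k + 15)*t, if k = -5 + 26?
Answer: -216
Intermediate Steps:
k = 21
(k + 15)*t = (21 + 15)*(-6) = 36*(-6) = -216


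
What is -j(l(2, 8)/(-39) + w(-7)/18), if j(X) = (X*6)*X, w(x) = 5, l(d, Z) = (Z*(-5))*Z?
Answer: -3940225/9126 ≈ -431.76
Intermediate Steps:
l(d, Z) = -5*Z**2 (l(d, Z) = (-5*Z)*Z = -5*Z**2)
j(X) = 6*X**2 (j(X) = (6*X)*X = 6*X**2)
-j(l(2, 8)/(-39) + w(-7)/18) = -6*(-5*8**2/(-39) + 5/18)**2 = -6*(-5*64*(-1/39) + 5*(1/18))**2 = -6*(-320*(-1/39) + 5/18)**2 = -6*(320/39 + 5/18)**2 = -6*(1985/234)**2 = -6*3940225/54756 = -1*3940225/9126 = -3940225/9126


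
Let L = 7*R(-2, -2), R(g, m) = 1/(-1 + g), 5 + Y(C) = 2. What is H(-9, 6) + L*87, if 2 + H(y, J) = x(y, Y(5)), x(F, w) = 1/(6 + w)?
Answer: -614/3 ≈ -204.67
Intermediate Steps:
Y(C) = -3 (Y(C) = -5 + 2 = -3)
H(y, J) = -5/3 (H(y, J) = -2 + 1/(6 - 3) = -2 + 1/3 = -2 + ⅓ = -5/3)
L = -7/3 (L = 7/(-1 - 2) = 7/(-3) = 7*(-⅓) = -7/3 ≈ -2.3333)
H(-9, 6) + L*87 = -5/3 - 7/3*87 = -5/3 - 203 = -614/3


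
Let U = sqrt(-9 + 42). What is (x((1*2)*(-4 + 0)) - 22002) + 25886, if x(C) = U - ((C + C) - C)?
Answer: 3892 + sqrt(33) ≈ 3897.7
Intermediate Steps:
U = sqrt(33) ≈ 5.7446
x(C) = sqrt(33) - C (x(C) = sqrt(33) - ((C + C) - C) = sqrt(33) - (2*C - C) = sqrt(33) - C)
(x((1*2)*(-4 + 0)) - 22002) + 25886 = ((sqrt(33) - 1*2*(-4 + 0)) - 22002) + 25886 = ((sqrt(33) - 2*(-4)) - 22002) + 25886 = ((sqrt(33) - 1*(-8)) - 22002) + 25886 = ((sqrt(33) + 8) - 22002) + 25886 = ((8 + sqrt(33)) - 22002) + 25886 = (-21994 + sqrt(33)) + 25886 = 3892 + sqrt(33)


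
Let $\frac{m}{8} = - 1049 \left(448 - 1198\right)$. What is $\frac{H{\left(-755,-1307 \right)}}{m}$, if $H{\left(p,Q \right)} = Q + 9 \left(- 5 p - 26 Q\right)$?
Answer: $\frac{169253}{3147000} \approx 0.053782$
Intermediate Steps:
$m = 6294000$ ($m = 8 \left(- 1049 \left(448 - 1198\right)\right) = 8 \left(\left(-1049\right) \left(-750\right)\right) = 8 \cdot 786750 = 6294000$)
$H{\left(p,Q \right)} = - 233 Q - 45 p$ ($H{\left(p,Q \right)} = Q + 9 \left(- 26 Q - 5 p\right) = Q - \left(45 p + 234 Q\right) = - 233 Q - 45 p$)
$\frac{H{\left(-755,-1307 \right)}}{m} = \frac{\left(-233\right) \left(-1307\right) - -33975}{6294000} = \left(304531 + 33975\right) \frac{1}{6294000} = 338506 \cdot \frac{1}{6294000} = \frac{169253}{3147000}$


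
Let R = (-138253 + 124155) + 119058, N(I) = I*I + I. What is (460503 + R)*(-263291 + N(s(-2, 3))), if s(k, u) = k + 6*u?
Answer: -148727512797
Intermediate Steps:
N(I) = I + I² (N(I) = I² + I = I + I²)
R = 104960 (R = -14098 + 119058 = 104960)
(460503 + R)*(-263291 + N(s(-2, 3))) = (460503 + 104960)*(-263291 + (-2 + 6*3)*(1 + (-2 + 6*3))) = 565463*(-263291 + (-2 + 18)*(1 + (-2 + 18))) = 565463*(-263291 + 16*(1 + 16)) = 565463*(-263291 + 16*17) = 565463*(-263291 + 272) = 565463*(-263019) = -148727512797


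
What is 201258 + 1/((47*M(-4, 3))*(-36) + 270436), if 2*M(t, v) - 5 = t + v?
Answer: 53746351417/267052 ≈ 2.0126e+5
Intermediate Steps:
M(t, v) = 5/2 + t/2 + v/2 (M(t, v) = 5/2 + (t + v)/2 = 5/2 + (t/2 + v/2) = 5/2 + t/2 + v/2)
201258 + 1/((47*M(-4, 3))*(-36) + 270436) = 201258 + 1/((47*(5/2 + (1/2)*(-4) + (1/2)*3))*(-36) + 270436) = 201258 + 1/((47*(5/2 - 2 + 3/2))*(-36) + 270436) = 201258 + 1/((47*2)*(-36) + 270436) = 201258 + 1/(94*(-36) + 270436) = 201258 + 1/(-3384 + 270436) = 201258 + 1/267052 = 53746351417/267052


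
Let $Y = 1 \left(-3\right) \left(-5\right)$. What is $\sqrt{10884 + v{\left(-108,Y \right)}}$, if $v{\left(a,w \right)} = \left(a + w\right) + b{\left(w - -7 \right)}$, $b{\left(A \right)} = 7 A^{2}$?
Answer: $\sqrt{14179} \approx 119.08$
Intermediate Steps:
$Y = 15$ ($Y = \left(-3\right) \left(-5\right) = 15$)
$v{\left(a,w \right)} = a + w + 7 \left(7 + w\right)^{2}$ ($v{\left(a,w \right)} = \left(a + w\right) + 7 \left(w - -7\right)^{2} = \left(a + w\right) + 7 \left(w + 7\right)^{2} = \left(a + w\right) + 7 \left(7 + w\right)^{2} = a + w + 7 \left(7 + w\right)^{2}$)
$\sqrt{10884 + v{\left(-108,Y \right)}} = \sqrt{10884 + \left(-108 + 15 + 7 \left(7 + 15\right)^{2}\right)} = \sqrt{10884 + \left(-108 + 15 + 7 \cdot 22^{2}\right)} = \sqrt{10884 + \left(-108 + 15 + 7 \cdot 484\right)} = \sqrt{10884 + \left(-108 + 15 + 3388\right)} = \sqrt{10884 + 3295} = \sqrt{14179}$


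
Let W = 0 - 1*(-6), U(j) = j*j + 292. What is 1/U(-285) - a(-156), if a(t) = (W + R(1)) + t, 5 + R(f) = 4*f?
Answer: 12309068/81517 ≈ 151.00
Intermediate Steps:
R(f) = -5 + 4*f
U(j) = 292 + j**2 (U(j) = j**2 + 292 = 292 + j**2)
W = 6 (W = 0 + 6 = 6)
a(t) = 5 + t (a(t) = (6 + (-5 + 4*1)) + t = (6 + (-5 + 4)) + t = (6 - 1) + t = 5 + t)
1/U(-285) - a(-156) = 1/(292 + (-285)**2) - (5 - 156) = 1/(292 + 81225) - 1*(-151) = 1/81517 + 151 = 12309068/81517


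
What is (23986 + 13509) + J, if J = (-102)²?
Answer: 47899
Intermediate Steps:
J = 10404
(23986 + 13509) + J = (23986 + 13509) + 10404 = 37495 + 10404 = 47899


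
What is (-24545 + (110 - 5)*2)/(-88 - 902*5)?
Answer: 24335/4598 ≈ 5.2925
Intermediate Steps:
(-24545 + (110 - 5)*2)/(-88 - 902*5) = (-24545 + 105*2)/(-88 - 4510) = (-24545 + 210)/(-4598) = -24335*(-1/4598) = 24335/4598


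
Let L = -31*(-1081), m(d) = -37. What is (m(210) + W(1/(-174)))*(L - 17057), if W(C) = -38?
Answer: -1234050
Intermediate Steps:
L = 33511
(m(210) + W(1/(-174)))*(L - 17057) = (-37 - 38)*(33511 - 17057) = -75*16454 = -1234050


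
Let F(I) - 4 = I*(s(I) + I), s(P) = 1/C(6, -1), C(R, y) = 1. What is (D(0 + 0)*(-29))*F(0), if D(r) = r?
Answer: 0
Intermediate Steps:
s(P) = 1 (s(P) = 1/1 = 1)
F(I) = 4 + I*(1 + I)
(D(0 + 0)*(-29))*F(0) = ((0 + 0)*(-29))*(4 + 0 + 0²) = (0*(-29))*(4 + 0 + 0) = 0*4 = 0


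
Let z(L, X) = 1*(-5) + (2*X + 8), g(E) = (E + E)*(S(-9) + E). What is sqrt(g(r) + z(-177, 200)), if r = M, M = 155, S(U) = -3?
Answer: sqrt(47523) ≈ 218.00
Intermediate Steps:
r = 155
g(E) = 2*E*(-3 + E) (g(E) = (E + E)*(-3 + E) = (2*E)*(-3 + E) = 2*E*(-3 + E))
z(L, X) = 3 + 2*X (z(L, X) = -5 + (8 + 2*X) = 3 + 2*X)
sqrt(g(r) + z(-177, 200)) = sqrt(2*155*(-3 + 155) + (3 + 2*200)) = sqrt(2*155*152 + (3 + 400)) = sqrt(47120 + 403) = sqrt(47523)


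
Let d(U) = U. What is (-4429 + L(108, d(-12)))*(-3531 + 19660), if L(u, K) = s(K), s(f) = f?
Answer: -71628889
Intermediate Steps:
L(u, K) = K
(-4429 + L(108, d(-12)))*(-3531 + 19660) = (-4429 - 12)*(-3531 + 19660) = -4441*16129 = -71628889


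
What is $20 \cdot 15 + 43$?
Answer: $343$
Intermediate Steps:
$20 \cdot 15 + 43 = 300 + 43 = 343$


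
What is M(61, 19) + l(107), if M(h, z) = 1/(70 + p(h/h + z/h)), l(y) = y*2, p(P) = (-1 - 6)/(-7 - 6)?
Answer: 196251/917 ≈ 214.01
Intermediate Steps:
p(P) = 7/13 (p(P) = -7/(-13) = -7*(-1/13) = 7/13)
l(y) = 2*y
M(h, z) = 13/917 (M(h, z) = 1/(70 + 7/13) = 1/(917/13) = 13/917)
M(61, 19) + l(107) = 13/917 + 2*107 = 13/917 + 214 = 196251/917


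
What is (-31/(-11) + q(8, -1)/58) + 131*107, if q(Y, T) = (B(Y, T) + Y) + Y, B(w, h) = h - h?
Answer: 4472410/319 ≈ 14020.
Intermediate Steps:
B(w, h) = 0
q(Y, T) = 2*Y (q(Y, T) = (0 + Y) + Y = Y + Y = 2*Y)
(-31/(-11) + q(8, -1)/58) + 131*107 = (-31/(-11) + (2*8)/58) + 131*107 = (-31*(-1/11) + 16*(1/58)) + 14017 = (31/11 + 8/29) + 14017 = 987/319 + 14017 = 4472410/319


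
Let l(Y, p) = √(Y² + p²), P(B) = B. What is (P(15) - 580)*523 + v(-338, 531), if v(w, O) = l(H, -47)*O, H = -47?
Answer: -295495 + 24957*√2 ≈ -2.6020e+5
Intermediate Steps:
v(w, O) = 47*O*√2 (v(w, O) = √((-47)² + (-47)²)*O = √(2209 + 2209)*O = √4418*O = (47*√2)*O = 47*O*√2)
(P(15) - 580)*523 + v(-338, 531) = (15 - 580)*523 + 47*531*√2 = -565*523 + 24957*√2 = -295495 + 24957*√2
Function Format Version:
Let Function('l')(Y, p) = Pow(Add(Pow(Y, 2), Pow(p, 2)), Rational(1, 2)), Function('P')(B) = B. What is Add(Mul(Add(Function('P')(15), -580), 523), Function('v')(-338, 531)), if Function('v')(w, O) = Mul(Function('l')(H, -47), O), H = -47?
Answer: Add(-295495, Mul(24957, Pow(2, Rational(1, 2)))) ≈ -2.6020e+5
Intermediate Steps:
Function('v')(w, O) = Mul(47, O, Pow(2, Rational(1, 2))) (Function('v')(w, O) = Mul(Pow(Add(Pow(-47, 2), Pow(-47, 2)), Rational(1, 2)), O) = Mul(Pow(Add(2209, 2209), Rational(1, 2)), O) = Mul(Pow(4418, Rational(1, 2)), O) = Mul(Mul(47, Pow(2, Rational(1, 2))), O) = Mul(47, O, Pow(2, Rational(1, 2))))
Add(Mul(Add(Function('P')(15), -580), 523), Function('v')(-338, 531)) = Add(Mul(Add(15, -580), 523), Mul(47, 531, Pow(2, Rational(1, 2)))) = Add(Mul(-565, 523), Mul(24957, Pow(2, Rational(1, 2)))) = Add(-295495, Mul(24957, Pow(2, Rational(1, 2))))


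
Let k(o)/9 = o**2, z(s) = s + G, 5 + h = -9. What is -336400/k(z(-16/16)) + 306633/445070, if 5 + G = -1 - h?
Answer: -149586322847/196275870 ≈ -762.12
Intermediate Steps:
h = -14 (h = -5 - 9 = -14)
G = 8 (G = -5 + (-1 - 1*(-14)) = -5 + (-1 + 14) = -5 + 13 = 8)
z(s) = 8 + s (z(s) = s + 8 = 8 + s)
k(o) = 9*o**2
-336400/k(z(-16/16)) + 306633/445070 = -336400*1/(9*(8 - 16/16)**2) + 306633/445070 = -336400*1/(9*(8 - 16*1/16)**2) + 306633*(1/445070) = -336400*1/(9*(8 - 1)**2) + 306633/445070 = -336400/(9*7**2) + 306633/445070 = -336400/(9*49) + 306633/445070 = -336400/441 + 306633/445070 = -149586322847/196275870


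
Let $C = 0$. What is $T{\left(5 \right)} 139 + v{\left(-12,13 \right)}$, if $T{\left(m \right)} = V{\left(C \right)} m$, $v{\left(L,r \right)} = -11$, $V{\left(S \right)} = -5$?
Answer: $-3486$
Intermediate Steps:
$T{\left(m \right)} = - 5 m$
$T{\left(5 \right)} 139 + v{\left(-12,13 \right)} = \left(-5\right) 5 \cdot 139 - 11 = \left(-25\right) 139 - 11 = -3475 - 11 = -3486$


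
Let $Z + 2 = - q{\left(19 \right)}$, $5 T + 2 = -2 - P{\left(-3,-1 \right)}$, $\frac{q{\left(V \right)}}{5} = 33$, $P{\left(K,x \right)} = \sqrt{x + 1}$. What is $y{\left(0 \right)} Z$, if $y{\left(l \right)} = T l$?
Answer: $0$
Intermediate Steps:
$P{\left(K,x \right)} = \sqrt{1 + x}$
$q{\left(V \right)} = 165$ ($q{\left(V \right)} = 5 \cdot 33 = 165$)
$T = - \frac{4}{5}$ ($T = - \frac{2}{5} + \frac{-2 - \sqrt{1 - 1}}{5} = - \frac{2}{5} + \frac{-2 - \sqrt{0}}{5} = - \frac{2}{5} + \frac{-2 - 0}{5} = - \frac{2}{5} + \frac{-2 + 0}{5} = - \frac{2}{5} + \frac{1}{5} \left(-2\right) = - \frac{2}{5} - \frac{2}{5} = - \frac{4}{5} \approx -0.8$)
$Z = -167$ ($Z = -2 - 165 = -167$)
$y{\left(l \right)} = - \frac{4 l}{5}$
$y{\left(0 \right)} Z = \left(- \frac{4}{5}\right) 0 \left(-167\right) = 0 \left(-167\right) = 0$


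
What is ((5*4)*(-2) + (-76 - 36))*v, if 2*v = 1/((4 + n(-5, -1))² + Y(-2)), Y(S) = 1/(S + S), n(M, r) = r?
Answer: -304/35 ≈ -8.6857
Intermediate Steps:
Y(S) = 1/(2*S)
v = 2/35 (v = 1/(2*((4 - 1)² + (½)/(-2))) = 1/(2*(3² + (½)*(-½))) = 1/(2*(9 - ¼)) = 1/(2*(35/4)) = (½)*(4/35) = 2/35 ≈ 0.057143)
((5*4)*(-2) + (-76 - 36))*v = ((5*4)*(-2) + (-76 - 36))*(2/35) = (20*(-2) - 112)*(2/35) = (-40 - 112)*(2/35) = -152*2/35 = -304/35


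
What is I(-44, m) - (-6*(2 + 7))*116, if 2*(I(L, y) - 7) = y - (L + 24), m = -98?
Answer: 6232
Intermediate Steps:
I(L, y) = -5 + y/2 - L/2 (I(L, y) = 7 + (y - (L + 24))/2 = 7 + (y - (24 + L))/2 = 7 + (y + (-24 - L))/2 = 7 + (-24 + y - L)/2 = 7 + (-12 + y/2 - L/2) = -5 + y/2 - L/2)
I(-44, m) - (-6*(2 + 7))*116 = (-5 + (½)*(-98) - ½*(-44)) - (-6*(2 + 7))*116 = (-5 - 49 + 22) - (-6*9)*116 = -32 - (-54)*116 = -32 - 1*(-6264) = -32 + 6264 = 6232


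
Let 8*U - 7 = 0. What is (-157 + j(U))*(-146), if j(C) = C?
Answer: 91177/4 ≈ 22794.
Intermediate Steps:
U = 7/8 (U = 7/8 + (⅛)*0 = 7/8 + 0 = 7/8 ≈ 0.87500)
(-157 + j(U))*(-146) = (-157 + 7/8)*(-146) = -1249/8*(-146) = 91177/4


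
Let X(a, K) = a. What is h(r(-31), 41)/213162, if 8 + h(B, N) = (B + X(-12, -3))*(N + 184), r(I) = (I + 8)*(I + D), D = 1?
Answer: 76271/106581 ≈ 0.71562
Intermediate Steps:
r(I) = (1 + I)*(8 + I) (r(I) = (I + 8)*(I + 1) = (8 + I)*(1 + I) = (1 + I)*(8 + I))
h(B, N) = -8 + (-12 + B)*(184 + N) (h(B, N) = -8 + (B - 12)*(N + 184) = -8 + (-12 + B)*(184 + N))
h(r(-31), 41)/213162 = (-2216 - 12*41 + 184*(8 + (-31)² + 9*(-31)) + (8 + (-31)² + 9*(-31))*41)/213162 = (-2216 - 492 + 184*(8 + 961 - 279) + (8 + 961 - 279)*41)*(1/213162) = (-2216 - 492 + 184*690 + 690*41)*(1/213162) = (-2216 - 492 + 126960 + 28290)*(1/213162) = 152542*(1/213162) = 76271/106581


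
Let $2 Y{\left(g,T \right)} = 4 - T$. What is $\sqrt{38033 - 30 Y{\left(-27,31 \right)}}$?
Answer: $\sqrt{38438} \approx 196.06$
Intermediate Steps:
$Y{\left(g,T \right)} = 2 - \frac{T}{2}$ ($Y{\left(g,T \right)} = \frac{4 - T}{2} = 2 - \frac{T}{2}$)
$\sqrt{38033 - 30 Y{\left(-27,31 \right)}} = \sqrt{38033 - 30 \left(2 - \frac{31}{2}\right)} = \sqrt{38033 - -405} = \sqrt{38033 + 405} = \sqrt{38438}$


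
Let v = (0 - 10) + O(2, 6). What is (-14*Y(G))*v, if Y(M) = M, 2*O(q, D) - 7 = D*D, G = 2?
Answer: -322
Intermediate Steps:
O(q, D) = 7/2 + D²/2 (O(q, D) = 7/2 + (D*D)/2 = 7/2 + D²/2)
v = 23/2 (v = (0 - 10) + (7/2 + (½)*6²) = -10 + (7/2 + (½)*36) = -10 + (7/2 + 18) = -10 + 43/2 = 23/2 ≈ 11.500)
(-14*Y(G))*v = -14*2*(23/2) = -28*23/2 = -322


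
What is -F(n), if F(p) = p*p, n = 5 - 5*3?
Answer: -100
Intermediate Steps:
n = -10 (n = 5 - 15 = -10)
F(p) = p²
-F(n) = -1*(-10)² = -1*100 = -100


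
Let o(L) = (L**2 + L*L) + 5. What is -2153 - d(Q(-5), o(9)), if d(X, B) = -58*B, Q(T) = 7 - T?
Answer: 7533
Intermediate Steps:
o(L) = 5 + 2*L**2 (o(L) = (L**2 + L**2) + 5 = 2*L**2 + 5 = 5 + 2*L**2)
-2153 - d(Q(-5), o(9)) = -2153 - (-58)*(5 + 2*9**2) = -2153 - (-58)*(5 + 2*81) = -2153 - (-58)*(5 + 162) = -2153 - (-58)*167 = -2153 - 1*(-9686) = -2153 + 9686 = 7533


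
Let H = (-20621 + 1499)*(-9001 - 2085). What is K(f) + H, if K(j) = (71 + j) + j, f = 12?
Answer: 211986587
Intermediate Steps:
K(j) = 71 + 2*j
H = 211986492 (H = -19122*(-11086) = 211986492)
K(f) + H = (71 + 2*12) + 211986492 = (71 + 24) + 211986492 = 95 + 211986492 = 211986587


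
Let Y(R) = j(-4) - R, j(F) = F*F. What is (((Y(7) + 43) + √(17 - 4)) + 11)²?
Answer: (63 + √13)² ≈ 4436.3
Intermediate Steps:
j(F) = F²
Y(R) = 16 - R (Y(R) = (-4)² - R = 16 - R)
(((Y(7) + 43) + √(17 - 4)) + 11)² = ((((16 - 1*7) + 43) + √(17 - 4)) + 11)² = ((((16 - 7) + 43) + √13) + 11)² = (((9 + 43) + √13) + 11)² = ((52 + √13) + 11)² = (63 + √13)²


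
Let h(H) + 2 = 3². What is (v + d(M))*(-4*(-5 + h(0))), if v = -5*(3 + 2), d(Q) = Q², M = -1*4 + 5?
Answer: 192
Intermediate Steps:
h(H) = 7 (h(H) = -2 + 3² = -2 + 9 = 7)
M = 1 (M = -4 + 5 = 1)
v = -25 (v = -5*5 = -25)
(v + d(M))*(-4*(-5 + h(0))) = (-25 + 1²)*(-4*(-5 + 7)) = (-25 + 1)*(-4*2) = -24*(-8) = 192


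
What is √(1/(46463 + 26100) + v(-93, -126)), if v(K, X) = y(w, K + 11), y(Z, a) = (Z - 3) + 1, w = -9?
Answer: 12*I*√402216709/72563 ≈ 3.3166*I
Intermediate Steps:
y(Z, a) = -2 + Z (y(Z, a) = (-3 + Z) + 1 = -2 + Z)
v(K, X) = -11 (v(K, X) = -2 - 9 = -11)
√(1/(46463 + 26100) + v(-93, -126)) = √(1/(46463 + 26100) - 11) = √(1/72563 - 11) = √(-798192/72563) = 12*I*√402216709/72563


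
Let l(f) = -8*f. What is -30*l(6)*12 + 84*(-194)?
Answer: 984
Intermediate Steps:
-30*l(6)*12 + 84*(-194) = -(-240)*6*12 + 84*(-194) = -30*(-48)*12 - 16296 = 1440*12 - 16296 = 17280 - 16296 = 984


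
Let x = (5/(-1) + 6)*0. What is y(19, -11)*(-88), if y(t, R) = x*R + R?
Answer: 968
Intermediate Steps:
x = 0 (x = (5*(-1) + 6)*0 = (-5 + 6)*0 = 1*0 = 0)
y(t, R) = R (y(t, R) = 0*R + R = 0 + R = R)
y(19, -11)*(-88) = -11*(-88) = 968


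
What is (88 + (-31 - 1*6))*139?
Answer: 7089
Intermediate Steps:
(88 + (-31 - 1*6))*139 = (88 + (-31 - 6))*139 = (88 - 37)*139 = 51*139 = 7089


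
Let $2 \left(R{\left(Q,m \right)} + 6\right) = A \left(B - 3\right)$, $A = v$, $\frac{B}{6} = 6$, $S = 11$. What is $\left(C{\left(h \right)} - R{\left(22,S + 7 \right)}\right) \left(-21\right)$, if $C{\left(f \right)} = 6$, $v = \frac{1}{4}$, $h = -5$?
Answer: $- \frac{1323}{8} \approx -165.38$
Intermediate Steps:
$B = 36$ ($B = 6 \cdot 6 = 36$)
$v = \frac{1}{4} \approx 0.25$
$A = \frac{1}{4} \approx 0.25$
$R{\left(Q,m \right)} = - \frac{15}{8}$ ($R{\left(Q,m \right)} = -6 + \frac{\frac{1}{4} \left(36 - 3\right)}{2} = -6 + \frac{\frac{1}{4} \cdot 33}{2} = -6 + \frac{1}{2} \cdot \frac{33}{4} = -6 + \frac{33}{8} = - \frac{15}{8}$)
$\left(C{\left(h \right)} - R{\left(22,S + 7 \right)}\right) \left(-21\right) = \left(6 - - \frac{15}{8}\right) \left(-21\right) = \left(6 + \frac{15}{8}\right) \left(-21\right) = \frac{63}{8} \left(-21\right) = - \frac{1323}{8}$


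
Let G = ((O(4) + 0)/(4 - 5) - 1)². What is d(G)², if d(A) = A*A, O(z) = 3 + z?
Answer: 16777216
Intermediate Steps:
G = 64 (G = (((3 + 4) + 0)/(4 - 5) - 1)² = ((7 + 0)/(-1) - 1)² = (7*(-1) - 1)² = (-7 - 1)² = (-8)² = 64)
d(A) = A²
d(G)² = (64²)² = 4096² = 16777216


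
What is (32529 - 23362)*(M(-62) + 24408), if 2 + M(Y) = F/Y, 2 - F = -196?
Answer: 6934716329/31 ≈ 2.2370e+8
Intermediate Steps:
F = 198 (F = 2 - 1*(-196) = 2 + 196 = 198)
M(Y) = -2 + 198/Y
(32529 - 23362)*(M(-62) + 24408) = (32529 - 23362)*((-2 + 198/(-62)) + 24408) = 9167*((-2 + 198*(-1/62)) + 24408) = 9167*((-2 - 99/31) + 24408) = 9167*(-161/31 + 24408) = 9167*(756487/31) = 6934716329/31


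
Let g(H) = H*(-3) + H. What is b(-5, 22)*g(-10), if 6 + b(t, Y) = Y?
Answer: 320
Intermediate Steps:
b(t, Y) = -6 + Y
g(H) = -2*H (g(H) = -3*H + H = -2*H)
b(-5, 22)*g(-10) = (-6 + 22)*(-2*(-10)) = 16*20 = 320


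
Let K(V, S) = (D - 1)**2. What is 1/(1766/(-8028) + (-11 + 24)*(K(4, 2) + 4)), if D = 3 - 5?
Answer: 4014/677483 ≈ 0.0059249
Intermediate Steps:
D = -2
K(V, S) = 9 (K(V, S) = (-2 - 1)**2 = (-3)**2 = 9)
1/(1766/(-8028) + (-11 + 24)*(K(4, 2) + 4)) = 1/(1766/(-8028) + (-11 + 24)*(9 + 4)) = 1/(1766*(-1/8028) + 13*13) = 1/(-883/4014 + 169) = 1/(677483/4014) = 4014/677483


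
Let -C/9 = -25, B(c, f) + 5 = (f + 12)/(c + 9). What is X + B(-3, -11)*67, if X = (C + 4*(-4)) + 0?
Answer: -689/6 ≈ -114.83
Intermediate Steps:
B(c, f) = -5 + (12 + f)/(9 + c) (B(c, f) = -5 + (f + 12)/(c + 9) = -5 + (12 + f)/(9 + c))
C = 225 (C = -9*(-25) = 225)
X = 209 (X = (225 + 4*(-4)) + 0 = (225 - 16) + 0 = 209 + 0 = 209)
X + B(-3, -11)*67 = 209 + ((-33 - 11 - 5*(-3))/(9 - 3))*67 = 209 + ((-33 - 11 + 15)/6)*67 = 209 + ((⅙)*(-29))*67 = 209 - 29/6*67 = 209 - 1943/6 = -689/6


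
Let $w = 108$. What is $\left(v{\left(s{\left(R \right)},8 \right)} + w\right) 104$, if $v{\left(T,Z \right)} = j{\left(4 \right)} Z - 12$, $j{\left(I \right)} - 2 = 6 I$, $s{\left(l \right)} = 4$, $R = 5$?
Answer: $31616$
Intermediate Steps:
$j{\left(I \right)} = 2 + 6 I$
$v{\left(T,Z \right)} = -12 + 26 Z$ ($v{\left(T,Z \right)} = \left(2 + 6 \cdot 4\right) Z - 12 = \left(2 + 24\right) Z - 12 = 26 Z - 12 = -12 + 26 Z$)
$\left(v{\left(s{\left(R \right)},8 \right)} + w\right) 104 = \left(\left(-12 + 26 \cdot 8\right) + 108\right) 104 = \left(\left(-12 + 208\right) + 108\right) 104 = \left(196 + 108\right) 104 = 304 \cdot 104 = 31616$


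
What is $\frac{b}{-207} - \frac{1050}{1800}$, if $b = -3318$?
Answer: $\frac{1421}{92} \approx 15.446$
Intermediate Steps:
$\frac{b}{-207} - \frac{1050}{1800} = - \frac{3318}{-207} - \frac{1050}{1800} = \left(-3318\right) \left(- \frac{1}{207}\right) - \frac{7}{12} = \frac{1106}{69} - \frac{7}{12} = \frac{1421}{92}$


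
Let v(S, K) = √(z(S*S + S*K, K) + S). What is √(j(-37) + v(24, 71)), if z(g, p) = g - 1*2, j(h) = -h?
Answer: √(37 + √2302) ≈ 9.2184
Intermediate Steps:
z(g, p) = -2 + g (z(g, p) = g - 2 = -2 + g)
v(S, K) = √(-2 + S + S² + K*S) (v(S, K) = √((-2 + (S*S + S*K)) + S) = √((-2 + (S² + K*S)) + S) = √((-2 + S² + K*S) + S) = √(-2 + S + S² + K*S))
√(j(-37) + v(24, 71)) = √(-1*(-37) + √(-2 + 24 + 24*(71 + 24))) = √(37 + √(-2 + 24 + 24*95)) = √(37 + √(-2 + 24 + 2280)) = √(37 + √2302)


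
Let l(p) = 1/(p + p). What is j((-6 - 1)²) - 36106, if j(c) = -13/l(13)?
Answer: -36444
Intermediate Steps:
l(p) = 1/(2*p)
j(c) = -338 (j(c) = -13/((½)/13) = -13/((½)*(1/13)) = -13/1/26 = -13*26 = -338)
j((-6 - 1)²) - 36106 = -338 - 36106 = -36444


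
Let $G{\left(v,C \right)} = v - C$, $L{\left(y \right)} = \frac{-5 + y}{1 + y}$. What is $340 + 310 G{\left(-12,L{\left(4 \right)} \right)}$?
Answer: $-3318$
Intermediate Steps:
$L{\left(y \right)} = \frac{-5 + y}{1 + y}$
$340 + 310 G{\left(-12,L{\left(4 \right)} \right)} = 340 + 310 \left(-12 - \frac{-5 + 4}{1 + 4}\right) = 340 + 310 \left(-12 - \frac{1}{5} \left(-1\right)\right) = 340 + 310 \left(-12 - - \frac{1}{5}\right) = 340 + 310 \left(-12 + \frac{1}{5}\right) = 340 + 310 \left(- \frac{59}{5}\right) = 340 - 3658 = -3318$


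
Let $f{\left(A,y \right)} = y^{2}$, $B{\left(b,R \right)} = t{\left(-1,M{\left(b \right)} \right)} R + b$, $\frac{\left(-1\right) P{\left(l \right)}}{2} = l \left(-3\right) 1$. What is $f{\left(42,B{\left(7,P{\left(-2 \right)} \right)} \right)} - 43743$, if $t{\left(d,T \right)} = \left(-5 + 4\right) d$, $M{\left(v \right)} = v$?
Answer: $-43718$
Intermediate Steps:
$t{\left(d,T \right)} = - d$
$P{\left(l \right)} = 6 l$ ($P{\left(l \right)} = - 2 l \left(-3\right) 1 = - 2 - 3 l 1 = - 2 \left(- 3 l\right) = 6 l$)
$B{\left(b,R \right)} = R + b$ ($B{\left(b,R \right)} = \left(-1\right) \left(-1\right) R + b = 1 R + b = R + b$)
$f{\left(42,B{\left(7,P{\left(-2 \right)} \right)} \right)} - 43743 = \left(6 \left(-2\right) + 7\right)^{2} - 43743 = \left(-12 + 7\right)^{2} - 43743 = \left(-5\right)^{2} - 43743 = 25 - 43743 = -43718$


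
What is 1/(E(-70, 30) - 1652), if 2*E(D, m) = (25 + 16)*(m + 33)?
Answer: -2/721 ≈ -0.0027739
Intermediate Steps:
E(D, m) = 1353/2 + 41*m/2 (E(D, m) = ((25 + 16)*(m + 33))/2 = (41*(33 + m))/2 = (1353 + 41*m)/2 = 1353/2 + 41*m/2)
1/(E(-70, 30) - 1652) = 1/((1353/2 + (41/2)*30) - 1652) = 1/((1353/2 + 615) - 1652) = 1/(2583/2 - 1652) = 1/(-721/2) = -2/721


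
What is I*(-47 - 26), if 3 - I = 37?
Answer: 2482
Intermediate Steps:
I = -34 (I = 3 - 1*37 = 3 - 37 = -34)
I*(-47 - 26) = -34*(-47 - 26) = -34*(-73) = 2482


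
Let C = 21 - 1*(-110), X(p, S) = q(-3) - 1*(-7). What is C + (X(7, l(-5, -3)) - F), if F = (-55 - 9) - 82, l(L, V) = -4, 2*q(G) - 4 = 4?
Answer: 288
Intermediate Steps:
q(G) = 4 (q(G) = 2 + (1/2)*4 = 2 + 2 = 4)
X(p, S) = 11 (X(p, S) = 4 - 1*(-7) = 4 + 7 = 11)
F = -146 (F = -64 - 82 = -146)
C = 131 (C = 21 + 110 = 131)
C + (X(7, l(-5, -3)) - F) = 131 + (11 - 1*(-146)) = 131 + (11 + 146) = 131 + 157 = 288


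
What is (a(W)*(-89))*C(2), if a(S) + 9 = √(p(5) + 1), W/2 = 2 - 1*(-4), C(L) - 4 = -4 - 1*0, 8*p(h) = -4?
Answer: 0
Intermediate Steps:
p(h) = -½ (p(h) = (⅛)*(-4) = -½)
C(L) = 0 (C(L) = 4 + (-4 - 1*0) = 4 + (-4 + 0) = 4 - 4 = 0)
W = 12 (W = 2*(2 - 1*(-4)) = 2*(2 + 4) = 2*6 = 12)
a(S) = -9 + √2/2 (a(S) = -9 + √(-½ + 1) = -9 + √(½) = -9 + √2/2)
(a(W)*(-89))*C(2) = ((-9 + √2/2)*(-89))*0 = (801 - 89*√2/2)*0 = 0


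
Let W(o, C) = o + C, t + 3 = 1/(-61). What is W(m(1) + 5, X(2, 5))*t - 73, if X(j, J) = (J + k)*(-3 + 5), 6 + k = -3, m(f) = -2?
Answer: -3533/61 ≈ -57.918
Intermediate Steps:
k = -9 (k = -6 - 3 = -9)
t = -184/61 (t = -3 + 1/(-61) = -3 - 1/61 = -184/61 ≈ -3.0164)
X(j, J) = -18 + 2*J (X(j, J) = (J - 9)*(-3 + 5) = (-9 + J)*2 = -18 + 2*J)
W(o, C) = C + o
W(m(1) + 5, X(2, 5))*t - 73 = ((-18 + 2*5) + (-2 + 5))*(-184/61) - 73 = ((-18 + 10) + 3)*(-184/61) - 73 = (-8 + 3)*(-184/61) - 73 = -5*(-184/61) - 73 = 920/61 - 73 = -3533/61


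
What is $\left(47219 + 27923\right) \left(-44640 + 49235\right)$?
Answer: $345277490$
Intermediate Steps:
$\left(47219 + 27923\right) \left(-44640 + 49235\right) = 75142 \cdot 4595 = 345277490$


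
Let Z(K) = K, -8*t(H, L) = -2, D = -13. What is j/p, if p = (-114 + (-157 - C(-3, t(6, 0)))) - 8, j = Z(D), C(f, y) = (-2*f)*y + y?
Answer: 52/1123 ≈ 0.046305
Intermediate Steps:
t(H, L) = ¼ (t(H, L) = -⅛*(-2) = ¼)
C(f, y) = y - 2*f*y (C(f, y) = -2*f*y + y = y - 2*f*y)
j = -13
p = -1123/4 (p = (-114 + (-157 - (1 - 2*(-3))/4)) - 8 = (-114 + (-157 - (1 + 6)/4)) - 8 = (-114 + (-157 - 7/4)) - 8 = (-114 - 635/4) - 8 = -1091/4 - 8 = -1123/4 ≈ -280.75)
j/p = -13/(-1123/4) = -13*(-4/1123) = 52/1123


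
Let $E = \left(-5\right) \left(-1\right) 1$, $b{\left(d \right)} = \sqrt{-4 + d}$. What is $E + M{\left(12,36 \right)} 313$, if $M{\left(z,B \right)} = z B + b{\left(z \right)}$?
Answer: $135221 + 626 \sqrt{2} \approx 1.3611 \cdot 10^{5}$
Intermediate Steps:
$M{\left(z,B \right)} = \sqrt{-4 + z} + B z$ ($M{\left(z,B \right)} = z B + \sqrt{-4 + z} = B z + \sqrt{-4 + z} = \sqrt{-4 + z} + B z$)
$E = 5$ ($E = 5 \cdot 1 = 5$)
$E + M{\left(12,36 \right)} 313 = 5 + \left(\sqrt{-4 + 12} + 36 \cdot 12\right) 313 = 5 + \left(\sqrt{8} + 432\right) 313 = 5 + \left(2 \sqrt{2} + 432\right) 313 = 5 + \left(432 + 2 \sqrt{2}\right) 313 = 5 + \left(135216 + 626 \sqrt{2}\right) = 135221 + 626 \sqrt{2}$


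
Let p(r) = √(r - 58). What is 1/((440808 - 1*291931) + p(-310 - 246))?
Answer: 148877/22164361743 - I*√614/22164361743 ≈ 6.717e-6 - 1.118e-9*I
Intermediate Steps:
p(r) = √(-58 + r)
1/((440808 - 1*291931) + p(-310 - 246)) = 1/((440808 - 1*291931) + √(-58 + (-310 - 246))) = 1/((440808 - 291931) + √(-58 - 556)) = 1/(148877 + √(-614)) = 1/(148877 + I*√614)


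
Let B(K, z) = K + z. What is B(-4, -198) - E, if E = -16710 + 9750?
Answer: 6758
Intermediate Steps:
E = -6960
B(-4, -198) - E = (-4 - 198) - 1*(-6960) = -202 + 6960 = 6758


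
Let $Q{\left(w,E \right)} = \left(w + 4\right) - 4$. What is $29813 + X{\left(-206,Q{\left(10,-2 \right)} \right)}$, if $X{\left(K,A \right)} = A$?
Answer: $29823$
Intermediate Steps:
$Q{\left(w,E \right)} = w$ ($Q{\left(w,E \right)} = \left(4 + w\right) - 4 = w$)
$29813 + X{\left(-206,Q{\left(10,-2 \right)} \right)} = 29813 + 10 = 29823$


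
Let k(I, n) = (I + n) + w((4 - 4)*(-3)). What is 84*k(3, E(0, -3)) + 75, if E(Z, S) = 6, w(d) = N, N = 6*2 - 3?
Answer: 1587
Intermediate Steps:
N = 9 (N = 12 - 3 = 9)
w(d) = 9
k(I, n) = 9 + I + n (k(I, n) = (I + n) + 9 = 9 + I + n)
84*k(3, E(0, -3)) + 75 = 84*(9 + 3 + 6) + 75 = 84*18 + 75 = 1512 + 75 = 1587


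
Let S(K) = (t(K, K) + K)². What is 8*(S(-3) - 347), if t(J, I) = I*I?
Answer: -2488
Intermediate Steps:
t(J, I) = I²
S(K) = (K + K²)² (S(K) = (K² + K)² = (K + K²)²)
8*(S(-3) - 347) = 8*((-3)²*(1 - 3)² - 347) = 8*(9*(-2)² - 347) = 8*(9*4 - 347) = 8*(36 - 347) = 8*(-311) = -2488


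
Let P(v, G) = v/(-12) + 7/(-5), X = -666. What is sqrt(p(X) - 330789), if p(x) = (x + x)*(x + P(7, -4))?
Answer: 18*sqrt(43130)/5 ≈ 747.64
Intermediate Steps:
P(v, G) = -7/5 - v/12 (P(v, G) = v*(-1/12) + 7*(-1/5) = -v/12 - 7/5 = -7/5 - v/12)
p(x) = 2*x*(-119/60 + x) (p(x) = (x + x)*(x + (-7/5 - 1/12*7)) = (2*x)*(x + (-7/5 - 7/12)) = (2*x)*(x - 119/60) = (2*x)*(-119/60 + x) = 2*x*(-119/60 + x))
sqrt(p(X) - 330789) = sqrt((1/30)*(-666)*(-119 + 60*(-666)) - 330789) = sqrt((1/30)*(-666)*(-119 - 39960) - 330789) = sqrt((1/30)*(-666)*(-40079) - 330789) = sqrt(4448769/5 - 330789) = sqrt(2794824/5) = 18*sqrt(43130)/5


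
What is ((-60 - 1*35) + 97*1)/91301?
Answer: 2/91301 ≈ 2.1906e-5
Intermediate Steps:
((-60 - 1*35) + 97*1)/91301 = ((-60 - 35) + 97)*(1/91301) = (-95 + 97)*(1/91301) = 2*(1/91301) = 2/91301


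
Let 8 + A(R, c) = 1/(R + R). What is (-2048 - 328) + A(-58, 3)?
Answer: -276545/116 ≈ -2384.0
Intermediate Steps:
A(R, c) = -8 + 1/(2*R) (A(R, c) = -8 + 1/(R + R) = -8 + 1/(2*R))
(-2048 - 328) + A(-58, 3) = (-2048 - 328) + (-8 + (½)/(-58)) = -2376 + (-8 + (½)*(-1/58)) = -2376 + (-8 - 1/116) = -2376 - 929/116 = -276545/116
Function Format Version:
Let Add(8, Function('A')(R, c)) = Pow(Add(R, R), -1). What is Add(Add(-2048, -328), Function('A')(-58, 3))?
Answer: Rational(-276545, 116) ≈ -2384.0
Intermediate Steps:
Function('A')(R, c) = Add(-8, Mul(Rational(1, 2), Pow(R, -1))) (Function('A')(R, c) = Add(-8, Pow(Add(R, R), -1)) = Add(-8, Pow(Mul(2, R), -1)) = Add(-8, Mul(Rational(1, 2), Pow(R, -1))))
Add(Add(-2048, -328), Function('A')(-58, 3)) = Add(Add(-2048, -328), Add(-8, Mul(Rational(1, 2), Pow(-58, -1)))) = Add(-2376, Add(-8, Mul(Rational(1, 2), Rational(-1, 58)))) = Add(-2376, Add(-8, Rational(-1, 116))) = Add(-2376, Rational(-929, 116)) = Rational(-276545, 116)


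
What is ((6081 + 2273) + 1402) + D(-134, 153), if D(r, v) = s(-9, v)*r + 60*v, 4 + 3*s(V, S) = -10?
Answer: 58684/3 ≈ 19561.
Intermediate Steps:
s(V, S) = -14/3 (s(V, S) = -4/3 + (1/3)*(-10) = -4/3 - 10/3 = -14/3)
D(r, v) = 60*v - 14*r/3 (D(r, v) = -14*r/3 + 60*v = 60*v - 14*r/3)
((6081 + 2273) + 1402) + D(-134, 153) = ((6081 + 2273) + 1402) + (60*153 - 14/3*(-134)) = (8354 + 1402) + (9180 + 1876/3) = 9756 + 29416/3 = 58684/3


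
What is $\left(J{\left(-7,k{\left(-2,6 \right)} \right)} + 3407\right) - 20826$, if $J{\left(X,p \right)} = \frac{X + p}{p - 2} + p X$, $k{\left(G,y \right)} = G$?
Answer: $- \frac{69611}{4} \approx -17403.0$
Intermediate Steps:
$J{\left(X,p \right)} = X p + \frac{X + p}{-2 + p}$ ($J{\left(X,p \right)} = \frac{X + p}{-2 + p} + X p = X p + \frac{X + p}{-2 + p}$)
$\left(J{\left(-7,k{\left(-2,6 \right)} \right)} + 3407\right) - 20826 = \left(\frac{-7 - 2 - 7 \left(-2\right)^{2} - \left(-14\right) \left(-2\right)}{-2 - 2} + 3407\right) - 20826 = \left(\frac{-7 - 2 - 28 - 28}{-4} + 3407\right) - 20826 = \left(- \frac{-7 - 2 - 28 - 28}{4} + 3407\right) - 20826 = \left(\left(- \frac{1}{4}\right) \left(-65\right) + 3407\right) - 20826 = \left(\frac{65}{4} + 3407\right) - 20826 = \frac{13693}{4} - 20826 = - \frac{69611}{4}$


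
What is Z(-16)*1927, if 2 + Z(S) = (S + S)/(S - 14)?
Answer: -26978/15 ≈ -1798.5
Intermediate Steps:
Z(S) = -2 + 2*S/(-14 + S) (Z(S) = -2 + (S + S)/(S - 14) = -2 + (2*S)/(-14 + S) = -2 + 2*S/(-14 + S))
Z(-16)*1927 = (28/(-14 - 16))*1927 = (28/(-30))*1927 = (28*(-1/30))*1927 = -14/15*1927 = -26978/15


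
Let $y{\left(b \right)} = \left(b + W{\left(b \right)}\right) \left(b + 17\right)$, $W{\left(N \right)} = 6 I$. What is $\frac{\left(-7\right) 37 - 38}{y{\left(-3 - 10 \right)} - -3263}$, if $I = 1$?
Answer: $- \frac{297}{3235} \approx -0.091808$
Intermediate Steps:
$W{\left(N \right)} = 6$ ($W{\left(N \right)} = 6 \cdot 1 = 6$)
$y{\left(b \right)} = \left(6 + b\right) \left(17 + b\right)$ ($y{\left(b \right)} = \left(b + 6\right) \left(b + 17\right) = \left(6 + b\right) \left(17 + b\right)$)
$\frac{\left(-7\right) 37 - 38}{y{\left(-3 - 10 \right)} - -3263} = \frac{\left(-7\right) 37 - 38}{\left(102 + \left(-3 - 10\right)^{2} + 23 \left(-3 - 10\right)\right) - -3263} = \frac{-259 - 38}{\left(102 + \left(-3 - 10\right)^{2} + 23 \left(-3 - 10\right)\right) + 3263} = - \frac{297}{\left(102 + \left(-13\right)^{2} + 23 \left(-13\right)\right) + 3263} = - \frac{297}{\left(102 + 169 - 299\right) + 3263} = - \frac{297}{-28 + 3263} = - \frac{297}{3235}$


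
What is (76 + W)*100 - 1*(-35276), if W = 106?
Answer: 53476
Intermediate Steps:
(76 + W)*100 - 1*(-35276) = (76 + 106)*100 - 1*(-35276) = 182*100 + 35276 = 18200 + 35276 = 53476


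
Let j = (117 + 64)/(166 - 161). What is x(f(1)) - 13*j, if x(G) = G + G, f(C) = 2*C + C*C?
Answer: -2323/5 ≈ -464.60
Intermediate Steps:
f(C) = C² + 2*C (f(C) = 2*C + C² = C² + 2*C)
x(G) = 2*G
j = 181/5 ≈ 36.200
x(f(1)) - 13*j = 2*(1*(2 + 1)) - 13*181/5 = 2*(1*3) - 2353/5 = 2*3 - 2353/5 = 6 - 2353/5 = -2323/5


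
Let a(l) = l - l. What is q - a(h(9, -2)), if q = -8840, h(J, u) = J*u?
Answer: -8840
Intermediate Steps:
a(l) = 0
q - a(h(9, -2)) = -8840 - 1*0 = -8840 + 0 = -8840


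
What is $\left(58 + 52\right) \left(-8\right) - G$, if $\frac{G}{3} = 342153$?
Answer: $-1027339$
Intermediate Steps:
$G = 1026459$ ($G = 3 \cdot 342153 = 1026459$)
$\left(58 + 52\right) \left(-8\right) - G = \left(58 + 52\right) \left(-8\right) - 1026459 = 110 \left(-8\right) - 1026459 = -880 - 1026459 = -1027339$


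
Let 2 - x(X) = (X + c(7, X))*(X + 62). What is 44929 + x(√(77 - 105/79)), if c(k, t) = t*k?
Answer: 3501725/79 - 3472*√9638/79 ≈ 40011.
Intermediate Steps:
c(k, t) = k*t
x(X) = 2 - 8*X*(62 + X) (x(X) = 2 - (X + 7*X)*(X + 62) = 2 - 8*X*(62 + X))
44929 + x(√(77 - 105/79)) = 44929 + (2 - 496*√(77 - 105/79) - 8*(√(77 - 105/79))²) = 44929 + (2 - 3472*√9638/79 - 8*(√(5978/79))²) = 44929 + (2 - 3472*√9638/79 - 8*(7*√9638/79)²) = 44929 + (2 - 3472*√9638/79 - 8*5978/79) = 44929 + (2 - 3472*√9638/79 - 47824/79) = 44929 + (-47666/79 - 3472*√9638/79) = 3501725/79 - 3472*√9638/79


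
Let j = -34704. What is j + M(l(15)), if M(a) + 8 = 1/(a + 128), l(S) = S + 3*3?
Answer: -5276223/152 ≈ -34712.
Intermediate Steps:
l(S) = 9 + S (l(S) = S + 9 = 9 + S)
M(a) = -8 + 1/(128 + a) (M(a) = -8 + 1/(a + 128) = -8 + 1/(128 + a))
j + M(l(15)) = -34704 + (-1023 - 8*(9 + 15))/(128 + (9 + 15)) = -34704 + (-1023 - 8*24)/(128 + 24) = -34704 + (-1023 - 192)/152 = -34704 + (1/152)*(-1215) = -34704 - 1215/152 = -5276223/152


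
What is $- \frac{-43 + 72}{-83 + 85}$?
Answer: $- \frac{29}{2} \approx -14.5$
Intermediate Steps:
$- \frac{-43 + 72}{-83 + 85} = - \frac{29}{2}$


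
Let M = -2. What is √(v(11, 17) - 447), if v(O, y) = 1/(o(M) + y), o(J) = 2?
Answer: 2*I*√40337/19 ≈ 21.141*I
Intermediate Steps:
v(O, y) = 1/(2 + y)
√(v(11, 17) - 447) = √(1/(2 + 17) - 447) = √(1/19 - 447) = √(-8492/19) = 2*I*√40337/19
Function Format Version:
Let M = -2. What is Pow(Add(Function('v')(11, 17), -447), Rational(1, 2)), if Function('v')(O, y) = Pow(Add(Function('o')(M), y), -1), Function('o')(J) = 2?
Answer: Mul(Rational(2, 19), I, Pow(40337, Rational(1, 2))) ≈ Mul(21.141, I)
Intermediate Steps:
Function('v')(O, y) = Pow(Add(2, y), -1)
Pow(Add(Function('v')(11, 17), -447), Rational(1, 2)) = Pow(Add(Pow(Add(2, 17), -1), -447), Rational(1, 2)) = Pow(Add(Pow(19, -1), -447), Rational(1, 2)) = Pow(Add(Rational(1, 19), -447), Rational(1, 2)) = Pow(Rational(-8492, 19), Rational(1, 2)) = Mul(Rational(2, 19), I, Pow(40337, Rational(1, 2)))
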